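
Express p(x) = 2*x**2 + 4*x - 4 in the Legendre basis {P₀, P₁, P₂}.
(-10/3)P₀ + (4)P₁ + (4/3)P₂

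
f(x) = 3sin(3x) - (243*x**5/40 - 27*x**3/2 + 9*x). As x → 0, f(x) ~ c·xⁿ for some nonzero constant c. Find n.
7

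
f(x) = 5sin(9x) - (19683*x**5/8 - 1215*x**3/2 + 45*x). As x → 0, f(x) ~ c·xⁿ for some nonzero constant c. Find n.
7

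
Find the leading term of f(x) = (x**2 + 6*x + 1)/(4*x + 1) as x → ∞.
x/4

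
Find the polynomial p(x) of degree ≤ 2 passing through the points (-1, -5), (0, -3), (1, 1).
x**2 + 3*x - 3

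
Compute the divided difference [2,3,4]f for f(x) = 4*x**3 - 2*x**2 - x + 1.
34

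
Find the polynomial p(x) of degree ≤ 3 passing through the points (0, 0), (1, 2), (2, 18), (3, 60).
2*x**3 + x**2 - x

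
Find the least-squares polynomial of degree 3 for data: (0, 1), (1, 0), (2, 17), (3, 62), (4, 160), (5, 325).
95/126 + (-125/108)x + (-407/252)x² + (80/27)x³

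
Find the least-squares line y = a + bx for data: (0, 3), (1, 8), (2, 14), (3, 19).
a = 29/10, b = 27/5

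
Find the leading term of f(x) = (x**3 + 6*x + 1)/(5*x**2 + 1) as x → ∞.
x/5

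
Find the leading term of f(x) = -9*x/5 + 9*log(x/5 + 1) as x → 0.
-9*x**2/50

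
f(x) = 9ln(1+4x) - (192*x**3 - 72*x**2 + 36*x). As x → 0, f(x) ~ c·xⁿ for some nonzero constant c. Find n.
4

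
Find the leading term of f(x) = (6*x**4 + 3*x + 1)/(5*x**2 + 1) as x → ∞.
6*x**2/5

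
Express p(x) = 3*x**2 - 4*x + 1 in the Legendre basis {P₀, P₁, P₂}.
(2)P₀ + (-4)P₁ + (2)P₂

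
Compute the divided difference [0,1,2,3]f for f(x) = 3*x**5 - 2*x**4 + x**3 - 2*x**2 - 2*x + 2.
64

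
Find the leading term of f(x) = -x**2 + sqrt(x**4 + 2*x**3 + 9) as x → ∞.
x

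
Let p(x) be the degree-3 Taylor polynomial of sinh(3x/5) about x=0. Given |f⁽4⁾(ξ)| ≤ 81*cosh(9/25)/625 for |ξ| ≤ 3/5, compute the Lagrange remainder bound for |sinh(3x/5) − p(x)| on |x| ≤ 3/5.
2187*cosh(9/25)/3125000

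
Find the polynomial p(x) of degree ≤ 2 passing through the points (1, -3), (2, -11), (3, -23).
-2*x**2 - 2*x + 1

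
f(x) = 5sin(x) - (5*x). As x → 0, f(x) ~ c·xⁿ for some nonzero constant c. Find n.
3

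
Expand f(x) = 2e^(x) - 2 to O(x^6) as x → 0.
2*x + x**2 + x**3/3 + x**4/12 + x**5/60 + O(x**6)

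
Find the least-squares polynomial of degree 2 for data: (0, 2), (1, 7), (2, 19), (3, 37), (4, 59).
12/7 + (104/35)x + (20/7)x²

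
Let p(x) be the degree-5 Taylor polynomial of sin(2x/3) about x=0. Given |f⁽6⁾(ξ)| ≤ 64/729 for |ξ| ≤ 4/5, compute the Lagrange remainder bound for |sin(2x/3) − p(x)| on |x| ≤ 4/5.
16384/512578125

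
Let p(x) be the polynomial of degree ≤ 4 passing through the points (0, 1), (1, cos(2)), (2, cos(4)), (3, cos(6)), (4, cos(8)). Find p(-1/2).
189*cos(4)/64 - 45*cos(6)/32 + 35*cos(8)/128 - 105*cos(2)/32 + 315/128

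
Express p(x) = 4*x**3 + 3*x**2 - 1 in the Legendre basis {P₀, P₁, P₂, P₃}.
(12/5)P₁ + (2)P₂ + (8/5)P₃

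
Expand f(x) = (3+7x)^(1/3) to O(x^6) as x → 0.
3**(1/3) + 7*3**(1/3)*x/9 - 49*3**(1/3)*x**2/81 + 1715*3**(1/3)*x**3/2187 - 24010*3**(1/3)*x**4/19683 + 369754*3**(1/3)*x**5/177147 + O(x**6)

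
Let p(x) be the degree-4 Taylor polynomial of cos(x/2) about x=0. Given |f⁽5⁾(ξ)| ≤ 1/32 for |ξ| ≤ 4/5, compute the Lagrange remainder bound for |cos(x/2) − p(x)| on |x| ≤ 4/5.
4/46875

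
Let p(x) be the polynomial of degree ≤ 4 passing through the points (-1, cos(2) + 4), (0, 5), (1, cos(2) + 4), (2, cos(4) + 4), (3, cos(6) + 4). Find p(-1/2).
7*cos(4)/32 - 5*cos(6)/128 - 35*cos(2)/128 + 163/32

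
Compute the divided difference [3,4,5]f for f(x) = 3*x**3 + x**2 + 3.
37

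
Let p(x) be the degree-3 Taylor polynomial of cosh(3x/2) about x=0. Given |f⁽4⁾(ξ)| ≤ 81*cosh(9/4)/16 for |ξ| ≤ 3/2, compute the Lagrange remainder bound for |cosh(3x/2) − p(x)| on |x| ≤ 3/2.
2187*cosh(9/4)/2048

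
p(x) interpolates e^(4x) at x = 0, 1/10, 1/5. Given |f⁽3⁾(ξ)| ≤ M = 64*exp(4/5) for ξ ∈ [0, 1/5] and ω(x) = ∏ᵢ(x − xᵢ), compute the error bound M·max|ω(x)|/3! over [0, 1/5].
8*sqrt(3)*exp(4/5)/3375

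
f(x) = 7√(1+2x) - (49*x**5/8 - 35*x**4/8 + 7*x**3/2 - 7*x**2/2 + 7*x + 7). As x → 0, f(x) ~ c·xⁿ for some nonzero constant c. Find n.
6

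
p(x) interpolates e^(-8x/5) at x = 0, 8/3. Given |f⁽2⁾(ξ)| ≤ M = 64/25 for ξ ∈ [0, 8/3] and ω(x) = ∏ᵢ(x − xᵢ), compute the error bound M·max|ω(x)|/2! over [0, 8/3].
512/225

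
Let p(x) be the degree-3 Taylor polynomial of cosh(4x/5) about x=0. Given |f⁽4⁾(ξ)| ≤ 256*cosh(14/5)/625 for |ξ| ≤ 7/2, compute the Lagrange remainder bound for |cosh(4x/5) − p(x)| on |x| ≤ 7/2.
4802*cosh(14/5)/1875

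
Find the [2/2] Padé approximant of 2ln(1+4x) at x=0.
8*x*(2*x + 1)/(8*x**2/3 + 4*x + 1)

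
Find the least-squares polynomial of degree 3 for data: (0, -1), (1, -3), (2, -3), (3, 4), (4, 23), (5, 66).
-11/9 + (53/54)x + (-119/36)x² + (125/108)x³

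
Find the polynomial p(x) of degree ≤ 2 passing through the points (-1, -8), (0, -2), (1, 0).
-2*x**2 + 4*x - 2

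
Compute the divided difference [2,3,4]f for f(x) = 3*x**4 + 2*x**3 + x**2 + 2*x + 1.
184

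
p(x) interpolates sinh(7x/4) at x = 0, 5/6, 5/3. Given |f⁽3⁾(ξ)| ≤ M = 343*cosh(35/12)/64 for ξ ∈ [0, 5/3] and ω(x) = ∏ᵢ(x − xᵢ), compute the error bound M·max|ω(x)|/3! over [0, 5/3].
42875*sqrt(3)*cosh(35/12)/373248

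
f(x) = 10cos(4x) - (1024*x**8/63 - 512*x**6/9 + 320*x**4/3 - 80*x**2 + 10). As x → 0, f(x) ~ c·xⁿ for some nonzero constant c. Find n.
10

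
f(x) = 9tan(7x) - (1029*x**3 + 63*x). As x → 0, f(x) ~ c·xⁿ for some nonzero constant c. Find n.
5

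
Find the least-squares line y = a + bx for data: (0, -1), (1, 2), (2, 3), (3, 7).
a = -1, b = 5/2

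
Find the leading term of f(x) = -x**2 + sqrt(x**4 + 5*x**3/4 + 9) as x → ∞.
5*x/8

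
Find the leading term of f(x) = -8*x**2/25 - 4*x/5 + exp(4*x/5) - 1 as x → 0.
32*x**3/375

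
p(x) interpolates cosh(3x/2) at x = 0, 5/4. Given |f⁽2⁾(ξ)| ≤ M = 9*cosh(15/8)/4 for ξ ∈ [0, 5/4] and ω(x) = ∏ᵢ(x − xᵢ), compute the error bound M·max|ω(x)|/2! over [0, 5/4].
225*cosh(15/8)/512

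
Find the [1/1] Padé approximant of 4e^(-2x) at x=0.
(4 - 4*x)/(x + 1)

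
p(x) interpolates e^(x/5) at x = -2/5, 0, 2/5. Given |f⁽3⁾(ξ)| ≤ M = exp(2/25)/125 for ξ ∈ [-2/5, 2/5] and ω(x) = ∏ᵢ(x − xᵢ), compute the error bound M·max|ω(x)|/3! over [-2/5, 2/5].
8*sqrt(3)*exp(2/25)/421875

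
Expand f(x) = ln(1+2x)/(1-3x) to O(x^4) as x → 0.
2*x + 4*x**2 + 44*x**3/3 + O(x**4)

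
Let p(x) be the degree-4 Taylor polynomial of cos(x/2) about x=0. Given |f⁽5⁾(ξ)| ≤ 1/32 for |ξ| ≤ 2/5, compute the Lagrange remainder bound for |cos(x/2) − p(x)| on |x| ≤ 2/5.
1/375000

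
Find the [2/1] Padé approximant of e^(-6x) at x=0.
(6*x**2 - 4*x + 1)/(2*x + 1)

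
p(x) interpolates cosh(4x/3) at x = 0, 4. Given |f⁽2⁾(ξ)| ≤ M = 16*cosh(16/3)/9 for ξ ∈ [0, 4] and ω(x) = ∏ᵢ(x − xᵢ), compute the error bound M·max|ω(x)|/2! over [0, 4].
32*cosh(16/3)/9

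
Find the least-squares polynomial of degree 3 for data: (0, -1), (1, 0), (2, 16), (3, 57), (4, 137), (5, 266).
-65/63 + (-775/378)x + (23/18)x² + (53/27)x³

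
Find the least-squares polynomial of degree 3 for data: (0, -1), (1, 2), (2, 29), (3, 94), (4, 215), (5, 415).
-83/63 + (-13/54)x + (367/252)x² + (329/108)x³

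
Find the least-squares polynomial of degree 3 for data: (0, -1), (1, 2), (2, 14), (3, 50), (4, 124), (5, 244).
-97/126 + (685/756)x + (-8/9)x² + (227/108)x³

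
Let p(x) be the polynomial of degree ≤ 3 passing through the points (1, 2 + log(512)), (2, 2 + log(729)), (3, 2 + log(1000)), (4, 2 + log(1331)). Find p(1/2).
2 + log(1048576000*11**(1/16)*2**(5/8)*3**(7/8)*5**(15/16)/52612659)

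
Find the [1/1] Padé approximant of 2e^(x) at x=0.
(x + 2)/(1 - x/2)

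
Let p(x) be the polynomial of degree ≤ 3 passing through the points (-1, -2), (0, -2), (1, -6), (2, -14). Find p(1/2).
-7/2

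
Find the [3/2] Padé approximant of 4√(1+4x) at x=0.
(8*x**3 + 36*x**2 + 24*x + 4)/(3*x**2 + 4*x + 1)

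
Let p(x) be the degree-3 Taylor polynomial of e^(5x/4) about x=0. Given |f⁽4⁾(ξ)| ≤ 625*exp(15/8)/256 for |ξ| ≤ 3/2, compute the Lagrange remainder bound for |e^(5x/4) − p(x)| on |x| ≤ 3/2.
16875*exp(15/8)/32768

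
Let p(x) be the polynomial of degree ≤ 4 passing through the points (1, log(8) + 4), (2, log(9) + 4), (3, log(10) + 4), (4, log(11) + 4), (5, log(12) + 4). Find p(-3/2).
log(309485009821345068724781056000000000000000000000000000000000000000000000000000000000000000000000000000000*11**(11/32)*2**(81/128)*3**(123/128)*5**(13/64)/789157260429759242097992683682682139961107682185177269112730498723873946354418953378950901345590804885499) + 4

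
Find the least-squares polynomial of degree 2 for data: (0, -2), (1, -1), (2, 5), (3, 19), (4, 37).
-2 + (-11/5)x + (3)x²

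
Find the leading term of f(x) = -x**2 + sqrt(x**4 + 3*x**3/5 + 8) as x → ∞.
3*x/10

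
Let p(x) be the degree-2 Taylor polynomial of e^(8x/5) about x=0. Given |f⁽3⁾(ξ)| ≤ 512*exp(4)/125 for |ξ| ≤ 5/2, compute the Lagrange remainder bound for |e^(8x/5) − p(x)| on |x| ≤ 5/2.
32*exp(4)/3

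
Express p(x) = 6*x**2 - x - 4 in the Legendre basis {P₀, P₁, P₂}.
(-2)P₀ - P₁ + (4)P₂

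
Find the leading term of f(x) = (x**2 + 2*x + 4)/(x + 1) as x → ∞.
x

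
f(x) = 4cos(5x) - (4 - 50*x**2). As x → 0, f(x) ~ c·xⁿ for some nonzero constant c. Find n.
4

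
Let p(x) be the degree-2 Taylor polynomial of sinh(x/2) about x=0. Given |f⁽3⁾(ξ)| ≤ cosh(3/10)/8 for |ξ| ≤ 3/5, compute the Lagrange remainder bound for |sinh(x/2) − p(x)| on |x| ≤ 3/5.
9*cosh(3/10)/2000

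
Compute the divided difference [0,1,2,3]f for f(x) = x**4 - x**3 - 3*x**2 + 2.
5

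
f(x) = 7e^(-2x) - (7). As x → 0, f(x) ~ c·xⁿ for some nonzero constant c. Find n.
1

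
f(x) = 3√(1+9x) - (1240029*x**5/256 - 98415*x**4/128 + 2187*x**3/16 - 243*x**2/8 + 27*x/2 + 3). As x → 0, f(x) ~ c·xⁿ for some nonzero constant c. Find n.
6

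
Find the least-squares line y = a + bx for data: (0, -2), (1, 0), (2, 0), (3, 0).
a = -7/5, b = 3/5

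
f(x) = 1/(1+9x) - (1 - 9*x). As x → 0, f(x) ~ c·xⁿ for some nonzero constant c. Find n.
2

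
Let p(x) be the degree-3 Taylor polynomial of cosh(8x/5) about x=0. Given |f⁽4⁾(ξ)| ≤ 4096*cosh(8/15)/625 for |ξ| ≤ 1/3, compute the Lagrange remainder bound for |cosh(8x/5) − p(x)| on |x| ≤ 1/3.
512*cosh(8/15)/151875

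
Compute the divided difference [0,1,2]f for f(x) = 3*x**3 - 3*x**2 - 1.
6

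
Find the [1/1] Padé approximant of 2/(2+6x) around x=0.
1/(3*x + 1)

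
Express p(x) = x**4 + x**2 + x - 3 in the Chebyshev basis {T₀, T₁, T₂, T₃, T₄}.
(-17/8)T₀ + T₁ + T₂ + (1/8)T₄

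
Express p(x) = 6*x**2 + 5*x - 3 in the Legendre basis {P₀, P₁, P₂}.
-P₀ + (5)P₁ + (4)P₂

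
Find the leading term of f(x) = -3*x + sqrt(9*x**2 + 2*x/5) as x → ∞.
1/15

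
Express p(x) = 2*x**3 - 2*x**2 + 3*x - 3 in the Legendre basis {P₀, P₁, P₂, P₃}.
(-11/3)P₀ + (21/5)P₁ + (-4/3)P₂ + (4/5)P₃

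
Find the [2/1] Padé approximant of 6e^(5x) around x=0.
(25*x**2 + 20*x + 6)/(1 - 5*x/3)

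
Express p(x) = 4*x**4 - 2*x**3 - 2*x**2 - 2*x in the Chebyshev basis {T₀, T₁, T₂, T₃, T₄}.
(1/2)T₀ + (-7/2)T₁ + T₂ + (-1/2)T₃ + (1/2)T₄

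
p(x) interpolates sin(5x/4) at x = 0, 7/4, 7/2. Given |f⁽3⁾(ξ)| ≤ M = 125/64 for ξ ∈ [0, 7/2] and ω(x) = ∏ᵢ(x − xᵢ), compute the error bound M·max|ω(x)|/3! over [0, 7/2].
42875*sqrt(3)/110592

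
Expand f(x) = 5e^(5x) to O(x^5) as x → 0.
5 + 25*x + 125*x**2/2 + 625*x**3/6 + 3125*x**4/24 + O(x**5)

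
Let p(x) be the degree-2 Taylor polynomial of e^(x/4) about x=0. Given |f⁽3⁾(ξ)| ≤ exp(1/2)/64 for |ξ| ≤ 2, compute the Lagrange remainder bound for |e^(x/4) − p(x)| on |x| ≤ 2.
exp(1/2)/48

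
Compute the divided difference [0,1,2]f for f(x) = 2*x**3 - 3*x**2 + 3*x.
3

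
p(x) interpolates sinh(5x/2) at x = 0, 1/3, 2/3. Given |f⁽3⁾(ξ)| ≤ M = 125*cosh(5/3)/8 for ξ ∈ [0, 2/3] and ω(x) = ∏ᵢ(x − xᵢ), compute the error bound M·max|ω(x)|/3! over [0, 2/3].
125*sqrt(3)*cosh(5/3)/5832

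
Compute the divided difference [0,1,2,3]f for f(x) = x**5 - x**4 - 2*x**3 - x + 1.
17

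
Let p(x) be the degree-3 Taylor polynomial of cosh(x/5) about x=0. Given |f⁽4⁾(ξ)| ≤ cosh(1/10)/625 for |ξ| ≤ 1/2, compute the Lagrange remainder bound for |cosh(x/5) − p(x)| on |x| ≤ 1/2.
cosh(1/10)/240000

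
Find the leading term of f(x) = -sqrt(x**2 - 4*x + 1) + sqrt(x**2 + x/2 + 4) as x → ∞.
9/4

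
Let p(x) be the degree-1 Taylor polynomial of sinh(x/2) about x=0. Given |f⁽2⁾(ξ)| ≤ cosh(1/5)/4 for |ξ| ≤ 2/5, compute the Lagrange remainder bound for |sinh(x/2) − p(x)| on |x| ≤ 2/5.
cosh(1/5)/50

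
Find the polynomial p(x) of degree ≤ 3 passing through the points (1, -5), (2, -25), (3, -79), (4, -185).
-3*x**3 + x**2 - 2*x - 1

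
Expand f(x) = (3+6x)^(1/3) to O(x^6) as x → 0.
3**(1/3) + 2*3**(1/3)*x/3 - 4*3**(1/3)*x**2/9 + 40*3**(1/3)*x**3/81 - 160*3**(1/3)*x**4/243 + 704*3**(1/3)*x**5/729 + O(x**6)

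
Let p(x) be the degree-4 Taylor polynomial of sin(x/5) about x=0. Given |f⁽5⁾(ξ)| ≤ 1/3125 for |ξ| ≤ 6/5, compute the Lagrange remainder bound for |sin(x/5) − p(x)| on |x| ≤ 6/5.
324/48828125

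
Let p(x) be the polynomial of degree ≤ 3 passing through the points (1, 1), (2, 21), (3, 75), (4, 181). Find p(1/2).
-15/8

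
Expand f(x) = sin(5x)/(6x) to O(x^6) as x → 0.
5/6 - 125*x**2/36 + 625*x**4/144 + O(x**6)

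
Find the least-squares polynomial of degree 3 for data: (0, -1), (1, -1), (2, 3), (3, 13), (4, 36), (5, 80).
-155/126 + (221/108)x + (-523/252)x² + (53/54)x³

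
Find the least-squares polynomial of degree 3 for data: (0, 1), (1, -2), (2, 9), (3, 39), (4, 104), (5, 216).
29/42 + (-743/252)x + (-2/3)x² + (71/36)x³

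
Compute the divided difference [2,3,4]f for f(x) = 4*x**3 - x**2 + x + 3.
35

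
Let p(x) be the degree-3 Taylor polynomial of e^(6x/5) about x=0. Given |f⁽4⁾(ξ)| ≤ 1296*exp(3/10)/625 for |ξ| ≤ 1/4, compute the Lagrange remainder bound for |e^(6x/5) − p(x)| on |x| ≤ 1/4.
27*exp(3/10)/80000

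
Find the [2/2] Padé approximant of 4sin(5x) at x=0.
20*x/(25*x**2/6 + 1)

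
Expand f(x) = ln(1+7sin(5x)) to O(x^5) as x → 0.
35*x - 1225*x**2/2 + 84875*x**3/6 - 4440625*x**4/12 + O(x**5)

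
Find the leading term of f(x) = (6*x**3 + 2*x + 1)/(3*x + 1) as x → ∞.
2*x**2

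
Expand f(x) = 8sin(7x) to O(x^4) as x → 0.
56*x - 1372*x**3/3 + O(x**4)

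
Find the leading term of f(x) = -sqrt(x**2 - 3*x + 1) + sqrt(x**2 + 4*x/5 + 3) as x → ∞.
19/10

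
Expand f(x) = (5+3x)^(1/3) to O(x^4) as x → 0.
5**(1/3) + 5**(1/3)*x/5 - 5**(1/3)*x**2/25 + 5**(1/3)*x**3/75 + O(x**4)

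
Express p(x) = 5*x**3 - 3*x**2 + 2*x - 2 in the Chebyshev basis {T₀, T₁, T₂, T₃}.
(-7/2)T₀ + (23/4)T₁ + (-3/2)T₂ + (5/4)T₃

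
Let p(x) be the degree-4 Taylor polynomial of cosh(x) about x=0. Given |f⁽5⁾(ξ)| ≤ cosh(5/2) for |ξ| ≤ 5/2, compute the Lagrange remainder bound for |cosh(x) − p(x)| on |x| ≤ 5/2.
625*cosh(5/2)/768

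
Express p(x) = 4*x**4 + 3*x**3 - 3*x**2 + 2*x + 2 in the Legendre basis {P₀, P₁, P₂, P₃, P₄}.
(9/5)P₀ + (19/5)P₁ + (2/7)P₂ + (6/5)P₃ + (32/35)P₄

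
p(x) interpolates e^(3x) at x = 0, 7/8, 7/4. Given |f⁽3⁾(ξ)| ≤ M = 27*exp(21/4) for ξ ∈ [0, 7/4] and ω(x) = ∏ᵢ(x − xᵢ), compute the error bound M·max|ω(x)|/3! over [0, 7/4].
343*sqrt(3)*exp(21/4)/512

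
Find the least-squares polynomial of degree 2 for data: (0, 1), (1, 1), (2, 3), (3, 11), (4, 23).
9/7 + (-111/35)x + (15/7)x²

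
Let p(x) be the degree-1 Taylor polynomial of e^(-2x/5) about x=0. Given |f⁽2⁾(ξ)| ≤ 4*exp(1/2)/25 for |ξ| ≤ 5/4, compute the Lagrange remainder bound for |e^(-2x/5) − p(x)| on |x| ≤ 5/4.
exp(1/2)/8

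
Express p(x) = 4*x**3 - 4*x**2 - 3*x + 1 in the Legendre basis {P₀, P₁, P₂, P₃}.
(-1/3)P₀ + (-3/5)P₁ + (-8/3)P₂ + (8/5)P₃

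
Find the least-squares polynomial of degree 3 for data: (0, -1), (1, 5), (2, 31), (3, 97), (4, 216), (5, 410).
-127/126 + (1039/756)x + (409/252)x² + (157/54)x³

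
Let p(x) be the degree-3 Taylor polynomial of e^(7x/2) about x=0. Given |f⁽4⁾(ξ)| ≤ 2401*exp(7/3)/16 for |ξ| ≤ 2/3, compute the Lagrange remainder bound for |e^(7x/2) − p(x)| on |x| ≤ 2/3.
2401*exp(7/3)/1944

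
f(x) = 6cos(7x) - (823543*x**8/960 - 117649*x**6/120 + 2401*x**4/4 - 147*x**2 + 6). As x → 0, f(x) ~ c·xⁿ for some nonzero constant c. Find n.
10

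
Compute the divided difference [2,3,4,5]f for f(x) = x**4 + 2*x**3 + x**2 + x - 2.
16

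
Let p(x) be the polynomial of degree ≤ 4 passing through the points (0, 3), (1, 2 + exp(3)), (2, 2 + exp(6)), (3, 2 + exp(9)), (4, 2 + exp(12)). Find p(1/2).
-5*exp(12)/128 - 35*exp(6)/64 + 291/128 + 35*exp(3)/32 + 7*exp(9)/32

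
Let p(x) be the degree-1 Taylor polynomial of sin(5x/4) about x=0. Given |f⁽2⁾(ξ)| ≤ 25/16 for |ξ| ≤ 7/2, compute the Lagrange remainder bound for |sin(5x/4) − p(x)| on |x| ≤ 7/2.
1225/128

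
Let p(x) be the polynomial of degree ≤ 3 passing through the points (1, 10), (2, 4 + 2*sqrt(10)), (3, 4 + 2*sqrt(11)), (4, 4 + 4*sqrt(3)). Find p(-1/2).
-189*sqrt(10)/8 - 35*sqrt(3)/4 + 347/8 + 135*sqrt(11)/8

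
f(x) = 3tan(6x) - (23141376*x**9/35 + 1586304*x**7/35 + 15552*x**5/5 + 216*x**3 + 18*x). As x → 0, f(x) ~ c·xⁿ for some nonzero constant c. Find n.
11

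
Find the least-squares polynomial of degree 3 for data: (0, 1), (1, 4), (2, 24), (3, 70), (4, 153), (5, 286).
6/7 + (-13/21)x + (33/14)x² + (11/6)x³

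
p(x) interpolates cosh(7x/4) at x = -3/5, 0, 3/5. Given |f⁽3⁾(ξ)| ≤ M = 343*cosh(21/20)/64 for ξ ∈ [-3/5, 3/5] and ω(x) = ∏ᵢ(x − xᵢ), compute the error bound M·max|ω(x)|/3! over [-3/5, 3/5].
343*sqrt(3)*cosh(21/20)/8000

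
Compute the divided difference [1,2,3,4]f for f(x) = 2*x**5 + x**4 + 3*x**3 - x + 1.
143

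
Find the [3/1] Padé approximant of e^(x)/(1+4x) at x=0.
(1271*x**3/7176 + 595*x**2/1196 + 1197*x/1196 + 1)/(4785*x/1196 + 1)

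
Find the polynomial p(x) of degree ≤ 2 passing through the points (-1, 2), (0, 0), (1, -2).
-2*x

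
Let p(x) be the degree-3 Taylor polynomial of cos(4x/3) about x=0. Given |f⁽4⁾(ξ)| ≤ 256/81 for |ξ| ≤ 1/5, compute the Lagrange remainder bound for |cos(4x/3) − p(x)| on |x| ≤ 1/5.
32/151875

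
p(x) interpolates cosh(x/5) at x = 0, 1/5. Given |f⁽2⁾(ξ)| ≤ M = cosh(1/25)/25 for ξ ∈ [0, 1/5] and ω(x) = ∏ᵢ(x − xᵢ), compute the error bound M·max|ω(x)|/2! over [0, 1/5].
cosh(1/25)/5000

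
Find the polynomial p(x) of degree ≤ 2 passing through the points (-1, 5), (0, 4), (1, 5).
x**2 + 4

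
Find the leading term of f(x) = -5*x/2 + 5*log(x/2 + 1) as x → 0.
-5*x**2/8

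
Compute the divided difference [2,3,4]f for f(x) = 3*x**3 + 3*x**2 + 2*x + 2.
30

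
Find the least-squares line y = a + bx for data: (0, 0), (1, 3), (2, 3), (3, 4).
a = 7/10, b = 6/5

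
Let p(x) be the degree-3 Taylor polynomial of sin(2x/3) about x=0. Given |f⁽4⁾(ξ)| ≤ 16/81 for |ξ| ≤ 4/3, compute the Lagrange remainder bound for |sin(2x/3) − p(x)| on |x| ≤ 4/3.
512/19683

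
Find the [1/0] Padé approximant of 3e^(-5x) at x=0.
3 - 15*x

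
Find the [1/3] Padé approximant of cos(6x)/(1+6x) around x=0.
(1 - 5*x/2)/(63*x**3 + 3*x**2 + 7*x/2 + 1)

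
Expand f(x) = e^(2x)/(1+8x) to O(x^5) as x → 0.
1 - 6*x + 50*x**2 - 1196*x**3/3 + 3190*x**4 + O(x**5)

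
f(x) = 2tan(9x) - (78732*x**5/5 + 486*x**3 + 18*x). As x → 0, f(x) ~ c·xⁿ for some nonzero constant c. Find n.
7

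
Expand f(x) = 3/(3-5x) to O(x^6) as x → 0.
1 + 5*x/3 + 25*x**2/9 + 125*x**3/27 + 625*x**4/81 + 3125*x**5/243 + O(x**6)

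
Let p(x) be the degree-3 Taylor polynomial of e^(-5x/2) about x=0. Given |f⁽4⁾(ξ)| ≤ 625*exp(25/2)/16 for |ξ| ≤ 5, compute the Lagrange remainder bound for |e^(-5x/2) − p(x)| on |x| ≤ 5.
390625*exp(25/2)/384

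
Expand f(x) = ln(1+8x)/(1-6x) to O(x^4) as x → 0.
8*x + 16*x**2 + 800*x**3/3 + O(x**4)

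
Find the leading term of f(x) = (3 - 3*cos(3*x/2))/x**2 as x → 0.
27/8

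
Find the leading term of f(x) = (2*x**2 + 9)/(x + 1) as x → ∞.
2*x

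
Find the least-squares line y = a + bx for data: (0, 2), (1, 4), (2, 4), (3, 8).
a = 9/5, b = 9/5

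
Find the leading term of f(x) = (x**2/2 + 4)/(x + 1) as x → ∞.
x/2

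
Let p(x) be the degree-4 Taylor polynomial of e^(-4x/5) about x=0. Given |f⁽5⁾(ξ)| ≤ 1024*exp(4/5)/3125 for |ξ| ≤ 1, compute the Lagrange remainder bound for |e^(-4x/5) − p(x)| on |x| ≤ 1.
128*exp(4/5)/46875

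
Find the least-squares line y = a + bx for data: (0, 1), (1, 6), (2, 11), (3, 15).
a = 6/5, b = 47/10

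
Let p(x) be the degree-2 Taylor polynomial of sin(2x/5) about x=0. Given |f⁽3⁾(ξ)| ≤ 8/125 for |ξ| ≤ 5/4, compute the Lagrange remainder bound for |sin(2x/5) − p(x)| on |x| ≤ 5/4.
1/48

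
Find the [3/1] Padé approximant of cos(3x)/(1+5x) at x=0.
(27*x**3/40 - 765*x**2/164 + 27*x/820 + 1)/(4127*x/820 + 1)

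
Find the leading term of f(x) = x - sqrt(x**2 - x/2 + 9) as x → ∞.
1/4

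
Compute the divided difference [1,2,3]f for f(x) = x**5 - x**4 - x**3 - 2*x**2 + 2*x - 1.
57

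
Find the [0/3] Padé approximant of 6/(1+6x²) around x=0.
6/(6*x**2 + 1)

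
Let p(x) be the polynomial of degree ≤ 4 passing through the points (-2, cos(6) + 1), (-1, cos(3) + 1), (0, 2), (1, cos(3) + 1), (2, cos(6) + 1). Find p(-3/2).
21*cos(3)/16 + 15*cos(6)/64 + 29/64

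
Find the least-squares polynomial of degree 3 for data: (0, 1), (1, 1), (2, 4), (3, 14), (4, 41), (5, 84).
10/9 + (-55/378)x + (-263/252)x² + (95/108)x³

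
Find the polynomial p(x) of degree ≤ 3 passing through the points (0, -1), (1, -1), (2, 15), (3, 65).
3*x**3 - x**2 - 2*x - 1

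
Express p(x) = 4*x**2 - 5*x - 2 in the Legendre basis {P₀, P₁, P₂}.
(-2/3)P₀ + (-5)P₁ + (8/3)P₂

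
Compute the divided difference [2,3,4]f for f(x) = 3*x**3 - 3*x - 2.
27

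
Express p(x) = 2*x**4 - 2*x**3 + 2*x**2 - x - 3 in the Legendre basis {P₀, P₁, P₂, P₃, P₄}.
(-29/15)P₀ + (-11/5)P₁ + (52/21)P₂ + (-4/5)P₃ + (16/35)P₄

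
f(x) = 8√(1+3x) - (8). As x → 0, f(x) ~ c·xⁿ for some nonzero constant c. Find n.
1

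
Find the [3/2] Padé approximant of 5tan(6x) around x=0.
(-72*x**3 + 30*x)/(1 - 72*x**2/5)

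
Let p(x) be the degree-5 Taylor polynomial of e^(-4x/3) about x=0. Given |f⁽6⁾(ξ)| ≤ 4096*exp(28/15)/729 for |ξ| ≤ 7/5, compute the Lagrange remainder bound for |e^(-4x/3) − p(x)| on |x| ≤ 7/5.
30118144*exp(28/15)/512578125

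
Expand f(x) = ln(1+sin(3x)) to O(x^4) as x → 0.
3*x - 9*x**2/2 + 9*x**3/2 + O(x**4)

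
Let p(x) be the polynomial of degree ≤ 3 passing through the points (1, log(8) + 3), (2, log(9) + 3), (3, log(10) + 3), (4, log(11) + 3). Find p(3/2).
log(3*11**(1/16)*2**(5/8)*3**(7/8)*5**(11/16)/5) + 3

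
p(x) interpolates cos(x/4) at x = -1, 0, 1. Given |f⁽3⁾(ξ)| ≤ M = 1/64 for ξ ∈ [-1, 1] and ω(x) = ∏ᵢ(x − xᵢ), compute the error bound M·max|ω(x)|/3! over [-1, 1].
sqrt(3)/1728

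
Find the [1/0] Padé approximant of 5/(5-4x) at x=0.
4*x/5 + 1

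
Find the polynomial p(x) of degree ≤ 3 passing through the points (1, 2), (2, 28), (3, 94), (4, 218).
3*x**3 + 2*x**2 - x - 2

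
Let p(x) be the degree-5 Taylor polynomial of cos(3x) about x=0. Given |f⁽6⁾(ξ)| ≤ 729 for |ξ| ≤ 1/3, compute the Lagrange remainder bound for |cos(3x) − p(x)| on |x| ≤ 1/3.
1/720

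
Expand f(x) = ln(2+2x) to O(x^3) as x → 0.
log(2) + x - x**2/2 + O(x**3)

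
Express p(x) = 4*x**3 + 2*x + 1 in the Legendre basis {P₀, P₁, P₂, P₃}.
P₀ + (22/5)P₁ + (8/5)P₃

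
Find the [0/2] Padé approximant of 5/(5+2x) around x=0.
1/(2*x/5 + 1)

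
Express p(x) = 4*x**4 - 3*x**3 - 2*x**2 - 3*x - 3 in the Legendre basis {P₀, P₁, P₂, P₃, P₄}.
(-43/15)P₀ + (-24/5)P₁ + (20/21)P₂ + (-6/5)P₃ + (32/35)P₄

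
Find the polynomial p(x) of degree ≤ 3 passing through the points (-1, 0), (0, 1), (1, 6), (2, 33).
3*x**3 + 2*x**2 + 1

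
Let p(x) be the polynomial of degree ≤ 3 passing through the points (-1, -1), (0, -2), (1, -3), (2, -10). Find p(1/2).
-17/8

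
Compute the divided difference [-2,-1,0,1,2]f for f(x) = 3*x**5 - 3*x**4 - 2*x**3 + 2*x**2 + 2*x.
-3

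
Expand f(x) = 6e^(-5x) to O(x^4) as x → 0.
6 - 30*x + 75*x**2 - 125*x**3 + O(x**4)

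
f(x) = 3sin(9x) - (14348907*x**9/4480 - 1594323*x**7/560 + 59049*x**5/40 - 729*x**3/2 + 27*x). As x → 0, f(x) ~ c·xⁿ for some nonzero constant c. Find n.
11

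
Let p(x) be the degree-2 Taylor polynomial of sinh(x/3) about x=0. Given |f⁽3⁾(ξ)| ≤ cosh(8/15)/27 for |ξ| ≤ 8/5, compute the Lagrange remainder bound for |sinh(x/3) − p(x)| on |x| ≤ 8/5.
256*cosh(8/15)/10125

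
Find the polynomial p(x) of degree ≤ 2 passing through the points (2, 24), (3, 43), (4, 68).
3*x**2 + 4*x + 4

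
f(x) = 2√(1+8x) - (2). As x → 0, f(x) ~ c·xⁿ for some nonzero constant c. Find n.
1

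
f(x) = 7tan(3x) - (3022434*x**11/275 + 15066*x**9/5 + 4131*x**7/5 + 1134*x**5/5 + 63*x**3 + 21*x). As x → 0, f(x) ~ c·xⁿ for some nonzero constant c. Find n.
13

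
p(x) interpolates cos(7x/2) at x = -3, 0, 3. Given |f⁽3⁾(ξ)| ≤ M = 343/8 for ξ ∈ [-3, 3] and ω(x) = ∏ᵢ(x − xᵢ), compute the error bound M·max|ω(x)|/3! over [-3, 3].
343*sqrt(3)/8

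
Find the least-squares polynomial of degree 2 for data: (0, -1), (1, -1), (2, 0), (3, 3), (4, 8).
-31/35 + (-43/35)x + (6/7)x²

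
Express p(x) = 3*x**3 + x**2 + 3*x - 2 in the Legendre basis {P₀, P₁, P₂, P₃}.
(-5/3)P₀ + (24/5)P₁ + (2/3)P₂ + (6/5)P₃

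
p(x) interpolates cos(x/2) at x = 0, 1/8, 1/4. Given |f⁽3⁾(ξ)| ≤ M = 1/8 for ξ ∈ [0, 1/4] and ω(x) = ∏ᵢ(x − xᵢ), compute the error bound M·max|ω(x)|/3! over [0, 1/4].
sqrt(3)/110592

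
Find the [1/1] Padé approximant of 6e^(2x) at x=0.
(6*x + 6)/(1 - x)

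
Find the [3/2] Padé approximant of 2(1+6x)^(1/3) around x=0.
(112*x**3/15 + 168*x**2/5 + 84*x/5 + 2)/(8*x**2 + 32*x/5 + 1)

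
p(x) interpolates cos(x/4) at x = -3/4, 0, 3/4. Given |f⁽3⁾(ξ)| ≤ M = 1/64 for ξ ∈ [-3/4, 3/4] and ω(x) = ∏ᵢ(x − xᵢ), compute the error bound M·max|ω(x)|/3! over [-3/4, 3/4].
sqrt(3)/4096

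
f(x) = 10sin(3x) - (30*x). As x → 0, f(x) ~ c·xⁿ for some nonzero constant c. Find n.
3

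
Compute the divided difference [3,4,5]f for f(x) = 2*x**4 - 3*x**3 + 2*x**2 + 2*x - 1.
160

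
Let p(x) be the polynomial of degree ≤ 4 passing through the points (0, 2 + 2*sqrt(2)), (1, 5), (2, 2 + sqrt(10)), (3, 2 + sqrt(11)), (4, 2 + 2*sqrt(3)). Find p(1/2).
-35*sqrt(10)/64 - 5*sqrt(3)/64 + 7*sqrt(11)/32 + 35*sqrt(2)/64 + 169/32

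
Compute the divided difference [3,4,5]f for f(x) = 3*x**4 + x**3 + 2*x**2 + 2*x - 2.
305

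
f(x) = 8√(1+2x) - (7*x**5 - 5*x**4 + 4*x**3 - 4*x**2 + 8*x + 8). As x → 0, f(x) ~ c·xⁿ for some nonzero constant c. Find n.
6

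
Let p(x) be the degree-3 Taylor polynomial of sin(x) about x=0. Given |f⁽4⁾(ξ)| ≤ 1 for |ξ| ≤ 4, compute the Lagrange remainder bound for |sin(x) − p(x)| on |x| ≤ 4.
32/3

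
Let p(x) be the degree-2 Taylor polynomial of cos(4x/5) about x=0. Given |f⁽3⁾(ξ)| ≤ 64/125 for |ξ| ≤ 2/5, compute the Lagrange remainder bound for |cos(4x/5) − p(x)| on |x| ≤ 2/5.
256/46875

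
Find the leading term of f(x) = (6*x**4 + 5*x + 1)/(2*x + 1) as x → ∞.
3*x**3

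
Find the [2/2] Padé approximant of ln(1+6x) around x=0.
6*x*(3*x + 1)/(6*x**2 + 6*x + 1)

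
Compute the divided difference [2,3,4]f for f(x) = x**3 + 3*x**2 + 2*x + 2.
12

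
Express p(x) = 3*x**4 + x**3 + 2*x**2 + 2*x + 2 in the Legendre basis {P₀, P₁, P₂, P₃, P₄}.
(49/15)P₀ + (13/5)P₁ + (64/21)P₂ + (2/5)P₃ + (24/35)P₄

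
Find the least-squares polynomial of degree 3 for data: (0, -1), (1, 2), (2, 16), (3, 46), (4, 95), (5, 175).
-76/63 + (349/378)x + (65/36)x² + (109/108)x³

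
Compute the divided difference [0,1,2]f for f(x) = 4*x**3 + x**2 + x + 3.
13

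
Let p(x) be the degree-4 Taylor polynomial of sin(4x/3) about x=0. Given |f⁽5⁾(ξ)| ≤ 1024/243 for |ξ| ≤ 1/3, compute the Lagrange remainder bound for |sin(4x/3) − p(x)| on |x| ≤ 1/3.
128/885735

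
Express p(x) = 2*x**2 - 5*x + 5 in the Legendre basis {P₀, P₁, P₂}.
(17/3)P₀ + (-5)P₁ + (4/3)P₂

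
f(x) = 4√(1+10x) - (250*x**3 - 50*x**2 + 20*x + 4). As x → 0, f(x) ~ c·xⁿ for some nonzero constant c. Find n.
4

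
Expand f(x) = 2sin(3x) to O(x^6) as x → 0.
6*x - 9*x**3 + 81*x**5/20 + O(x**6)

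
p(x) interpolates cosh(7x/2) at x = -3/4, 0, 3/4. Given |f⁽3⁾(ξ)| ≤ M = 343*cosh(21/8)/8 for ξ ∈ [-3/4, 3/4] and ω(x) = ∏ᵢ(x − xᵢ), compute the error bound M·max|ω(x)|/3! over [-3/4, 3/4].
343*sqrt(3)*cosh(21/8)/512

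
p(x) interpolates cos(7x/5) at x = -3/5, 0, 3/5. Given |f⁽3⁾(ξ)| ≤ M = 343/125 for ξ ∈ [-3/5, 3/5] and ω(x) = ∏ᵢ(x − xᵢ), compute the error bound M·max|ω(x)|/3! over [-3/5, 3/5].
343*sqrt(3)/15625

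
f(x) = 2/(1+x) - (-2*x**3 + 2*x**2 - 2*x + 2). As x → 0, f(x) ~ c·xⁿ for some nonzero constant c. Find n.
4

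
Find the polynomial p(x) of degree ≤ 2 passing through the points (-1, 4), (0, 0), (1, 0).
2*x**2 - 2*x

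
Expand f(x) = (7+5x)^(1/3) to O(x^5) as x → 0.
7**(1/3) + 5*7**(1/3)*x/21 - 25*7**(1/3)*x**2/441 + 625*7**(1/3)*x**3/27783 - 6250*7**(1/3)*x**4/583443 + O(x**5)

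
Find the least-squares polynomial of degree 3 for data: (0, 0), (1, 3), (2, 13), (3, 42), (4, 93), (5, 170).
41/126 + (-179/108)x + (583/252)x² + (26/27)x³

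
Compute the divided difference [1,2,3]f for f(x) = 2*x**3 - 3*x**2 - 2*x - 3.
9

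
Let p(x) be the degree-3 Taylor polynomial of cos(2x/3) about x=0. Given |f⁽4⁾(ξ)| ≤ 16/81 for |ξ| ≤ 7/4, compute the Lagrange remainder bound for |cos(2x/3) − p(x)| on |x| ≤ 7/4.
2401/31104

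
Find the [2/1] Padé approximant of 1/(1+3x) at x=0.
1/(3*x + 1)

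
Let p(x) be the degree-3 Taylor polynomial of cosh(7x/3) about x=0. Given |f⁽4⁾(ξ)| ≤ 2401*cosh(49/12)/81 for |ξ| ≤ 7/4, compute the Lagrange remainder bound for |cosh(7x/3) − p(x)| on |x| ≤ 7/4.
5764801*cosh(49/12)/497664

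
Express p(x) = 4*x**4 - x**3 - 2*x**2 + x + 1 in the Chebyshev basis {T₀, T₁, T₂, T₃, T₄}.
(3/2)T₀ + (1/4)T₁ + T₂ + (-1/4)T₃ + (1/2)T₄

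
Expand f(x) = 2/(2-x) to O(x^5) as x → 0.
1 + x/2 + x**2/4 + x**3/8 + x**4/16 + O(x**5)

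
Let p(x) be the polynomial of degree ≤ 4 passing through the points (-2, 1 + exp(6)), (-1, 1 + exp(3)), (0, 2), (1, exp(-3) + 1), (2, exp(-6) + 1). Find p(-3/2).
(-5 + 28*exp(3) + (58 + 140*exp(3) + 35*exp(6))*exp(6))*exp(-6)/128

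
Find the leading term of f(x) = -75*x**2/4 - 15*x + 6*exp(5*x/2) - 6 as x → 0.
125*x**3/8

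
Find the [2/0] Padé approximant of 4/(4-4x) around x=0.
x**2 + x + 1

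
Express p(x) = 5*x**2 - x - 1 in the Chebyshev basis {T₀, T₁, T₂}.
(3/2)T₀ - T₁ + (5/2)T₂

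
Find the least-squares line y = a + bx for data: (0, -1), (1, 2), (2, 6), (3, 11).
a = -3/2, b = 4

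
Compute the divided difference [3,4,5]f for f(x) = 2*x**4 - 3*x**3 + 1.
158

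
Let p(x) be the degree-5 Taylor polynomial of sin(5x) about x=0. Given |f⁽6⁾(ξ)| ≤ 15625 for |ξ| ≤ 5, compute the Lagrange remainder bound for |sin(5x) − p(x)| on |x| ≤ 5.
48828125/144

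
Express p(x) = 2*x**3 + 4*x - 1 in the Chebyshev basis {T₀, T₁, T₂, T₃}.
-T₀ + (11/2)T₁ + (1/2)T₃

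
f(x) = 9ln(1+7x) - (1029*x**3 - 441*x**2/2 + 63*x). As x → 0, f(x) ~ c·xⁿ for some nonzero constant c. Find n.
4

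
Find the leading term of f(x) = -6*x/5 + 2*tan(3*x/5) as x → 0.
18*x**3/125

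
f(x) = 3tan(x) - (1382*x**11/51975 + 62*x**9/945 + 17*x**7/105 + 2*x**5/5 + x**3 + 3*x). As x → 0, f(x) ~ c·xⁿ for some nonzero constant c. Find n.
13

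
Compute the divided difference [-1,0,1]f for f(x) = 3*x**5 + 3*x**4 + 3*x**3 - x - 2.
3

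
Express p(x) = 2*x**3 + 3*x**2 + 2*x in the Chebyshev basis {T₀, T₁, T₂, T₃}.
(3/2)T₀ + (7/2)T₁ + (3/2)T₂ + (1/2)T₃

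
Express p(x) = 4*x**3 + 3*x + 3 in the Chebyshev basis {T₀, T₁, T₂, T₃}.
(3)T₀ + (6)T₁ + T₃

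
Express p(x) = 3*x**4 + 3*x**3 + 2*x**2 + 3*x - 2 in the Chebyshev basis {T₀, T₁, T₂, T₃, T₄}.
(1/8)T₀ + (21/4)T₁ + (5/2)T₂ + (3/4)T₃ + (3/8)T₄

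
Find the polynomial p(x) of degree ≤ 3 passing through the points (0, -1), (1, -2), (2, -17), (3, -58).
-2*x**3 - x**2 + 2*x - 1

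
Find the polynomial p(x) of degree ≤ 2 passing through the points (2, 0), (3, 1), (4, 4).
x**2 - 4*x + 4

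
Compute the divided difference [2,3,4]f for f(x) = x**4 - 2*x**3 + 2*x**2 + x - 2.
39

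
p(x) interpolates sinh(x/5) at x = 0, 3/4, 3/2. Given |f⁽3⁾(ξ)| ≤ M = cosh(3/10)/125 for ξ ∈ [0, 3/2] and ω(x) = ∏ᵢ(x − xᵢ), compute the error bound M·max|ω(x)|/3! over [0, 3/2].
sqrt(3)*cosh(3/10)/8000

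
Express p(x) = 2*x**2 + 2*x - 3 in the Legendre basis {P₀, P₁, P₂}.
(-7/3)P₀ + (2)P₁ + (4/3)P₂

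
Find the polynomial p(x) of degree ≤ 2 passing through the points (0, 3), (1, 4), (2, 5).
x + 3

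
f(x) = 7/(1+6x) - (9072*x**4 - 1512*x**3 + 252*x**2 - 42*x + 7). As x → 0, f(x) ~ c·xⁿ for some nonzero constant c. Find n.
5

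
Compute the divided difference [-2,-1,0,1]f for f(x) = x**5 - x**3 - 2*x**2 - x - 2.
4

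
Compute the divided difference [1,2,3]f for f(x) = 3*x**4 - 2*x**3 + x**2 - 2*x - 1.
64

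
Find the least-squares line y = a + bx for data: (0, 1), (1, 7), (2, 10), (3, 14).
a = 17/10, b = 21/5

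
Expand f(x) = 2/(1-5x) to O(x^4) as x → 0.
2 + 10*x + 50*x**2 + 250*x**3 + O(x**4)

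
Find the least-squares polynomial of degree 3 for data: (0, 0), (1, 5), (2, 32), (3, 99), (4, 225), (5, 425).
11/126 + (-77/108)x + (311/126)x² + (317/108)x³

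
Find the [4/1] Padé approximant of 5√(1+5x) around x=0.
(1875*x**4/128 - 125*x**3/8 + 225*x**2/8 + 30*x + 5)/(7*x/2 + 1)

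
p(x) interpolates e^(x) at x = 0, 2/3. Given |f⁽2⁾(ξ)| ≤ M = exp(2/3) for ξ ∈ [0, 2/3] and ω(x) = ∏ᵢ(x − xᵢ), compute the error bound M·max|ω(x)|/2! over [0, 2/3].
exp(2/3)/18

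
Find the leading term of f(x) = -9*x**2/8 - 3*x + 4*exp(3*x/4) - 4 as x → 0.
9*x**3/32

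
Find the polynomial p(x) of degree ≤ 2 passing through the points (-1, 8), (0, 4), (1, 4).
2*x**2 - 2*x + 4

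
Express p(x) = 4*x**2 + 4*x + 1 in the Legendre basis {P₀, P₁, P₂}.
(7/3)P₀ + (4)P₁ + (8/3)P₂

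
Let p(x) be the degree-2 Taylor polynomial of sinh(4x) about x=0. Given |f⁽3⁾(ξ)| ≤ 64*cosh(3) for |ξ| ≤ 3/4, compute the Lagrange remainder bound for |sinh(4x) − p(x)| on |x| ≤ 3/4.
9*cosh(3)/2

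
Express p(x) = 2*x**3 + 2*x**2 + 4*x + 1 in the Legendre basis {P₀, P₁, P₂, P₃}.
(5/3)P₀ + (26/5)P₁ + (4/3)P₂ + (4/5)P₃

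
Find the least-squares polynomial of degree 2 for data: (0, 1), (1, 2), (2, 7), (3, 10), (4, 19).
1 + (2/5)x + x²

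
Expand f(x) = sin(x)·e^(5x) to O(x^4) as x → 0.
x + 5*x**2 + 37*x**3/3 + O(x**4)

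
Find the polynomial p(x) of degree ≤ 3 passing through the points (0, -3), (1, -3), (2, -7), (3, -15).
-2*x**2 + 2*x - 3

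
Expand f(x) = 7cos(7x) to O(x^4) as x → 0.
7 - 343*x**2/2 + O(x**4)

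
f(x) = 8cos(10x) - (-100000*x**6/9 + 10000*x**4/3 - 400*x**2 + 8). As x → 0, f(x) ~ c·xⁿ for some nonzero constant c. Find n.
8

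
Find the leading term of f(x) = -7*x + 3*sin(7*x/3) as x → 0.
-343*x**3/54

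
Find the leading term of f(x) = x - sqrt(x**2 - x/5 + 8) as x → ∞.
1/10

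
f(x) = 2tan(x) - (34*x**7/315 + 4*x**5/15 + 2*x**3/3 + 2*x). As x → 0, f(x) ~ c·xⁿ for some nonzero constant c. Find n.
9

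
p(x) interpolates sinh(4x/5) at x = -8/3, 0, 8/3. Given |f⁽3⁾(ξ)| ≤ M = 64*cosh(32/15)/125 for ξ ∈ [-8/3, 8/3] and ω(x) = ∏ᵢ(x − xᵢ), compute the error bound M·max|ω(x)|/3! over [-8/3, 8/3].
32768*sqrt(3)*cosh(32/15)/91125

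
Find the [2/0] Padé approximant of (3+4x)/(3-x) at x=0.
5*x**2/9 + 5*x/3 + 1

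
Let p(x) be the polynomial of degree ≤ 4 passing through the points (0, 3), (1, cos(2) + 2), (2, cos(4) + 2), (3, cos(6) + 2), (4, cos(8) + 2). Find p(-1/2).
189*cos(4)/64 - 45*cos(6)/32 + 35*cos(8)/128 - 105*cos(2)/32 + 571/128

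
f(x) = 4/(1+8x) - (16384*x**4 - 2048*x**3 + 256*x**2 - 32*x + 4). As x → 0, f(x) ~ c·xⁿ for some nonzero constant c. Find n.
5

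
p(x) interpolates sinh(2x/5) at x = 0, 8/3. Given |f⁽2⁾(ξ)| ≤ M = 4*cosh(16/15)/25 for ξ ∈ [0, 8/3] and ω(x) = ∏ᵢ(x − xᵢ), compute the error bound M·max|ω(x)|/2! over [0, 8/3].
32*cosh(16/15)/225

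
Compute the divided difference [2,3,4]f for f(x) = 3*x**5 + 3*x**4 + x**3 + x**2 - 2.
1030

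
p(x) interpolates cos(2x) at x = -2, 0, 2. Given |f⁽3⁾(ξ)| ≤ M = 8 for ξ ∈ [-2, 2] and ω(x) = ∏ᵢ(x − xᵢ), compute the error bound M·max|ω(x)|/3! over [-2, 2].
64*sqrt(3)/27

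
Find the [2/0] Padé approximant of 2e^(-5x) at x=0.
25*x**2 - 10*x + 2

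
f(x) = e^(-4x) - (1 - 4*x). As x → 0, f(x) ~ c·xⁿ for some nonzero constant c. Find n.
2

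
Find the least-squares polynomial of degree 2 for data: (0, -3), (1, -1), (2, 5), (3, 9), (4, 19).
-3 + (7/5)x + x²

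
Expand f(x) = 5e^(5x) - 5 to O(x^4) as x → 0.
25*x + 125*x**2/2 + 625*x**3/6 + O(x**4)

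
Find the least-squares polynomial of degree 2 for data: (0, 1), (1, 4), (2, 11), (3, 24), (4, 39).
31/35 + (36/35)x + (15/7)x²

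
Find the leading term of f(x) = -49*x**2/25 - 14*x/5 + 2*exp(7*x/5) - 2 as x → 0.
343*x**3/375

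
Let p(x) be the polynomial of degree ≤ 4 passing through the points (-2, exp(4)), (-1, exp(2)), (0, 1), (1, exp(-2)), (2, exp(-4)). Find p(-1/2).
(-20*exp(2) + 3 + 5*(-exp(4) + 18 + 12*exp(2))*exp(4))*exp(-4)/128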